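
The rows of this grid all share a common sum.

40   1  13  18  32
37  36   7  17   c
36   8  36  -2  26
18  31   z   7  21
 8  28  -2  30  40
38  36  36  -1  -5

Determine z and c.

The complete rows each total 104.
Row 4 is missing 104 − 77 = 27 (since 18 + 31 + 7 + 21 = 77).
Row 2 is missing 104 − 97 = 7 (since 37 + 36 + 7 + 17 = 97).

z = 27, c = 7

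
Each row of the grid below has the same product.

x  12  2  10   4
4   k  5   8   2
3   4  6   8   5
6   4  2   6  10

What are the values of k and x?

k = 9, x = 3

Rows 3 and 4 each multiply to 2880, so every row has product 2880.
Row 2: 4×5×8×2 = 320, so the missing entry is 2880 ÷ 320 = 9.
Row 1: 12×2×10×4 = 960, so the missing entry is 2880 ÷ 960 = 3.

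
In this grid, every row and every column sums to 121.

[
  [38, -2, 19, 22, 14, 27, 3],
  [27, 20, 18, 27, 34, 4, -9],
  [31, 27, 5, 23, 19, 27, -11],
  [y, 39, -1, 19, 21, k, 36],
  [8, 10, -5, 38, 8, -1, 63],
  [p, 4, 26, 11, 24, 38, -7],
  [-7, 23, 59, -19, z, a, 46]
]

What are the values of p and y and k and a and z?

p = 25, y = -1, k = 8, a = 18, z = 1

The known cells in column 5 total 120, leaving 121 − 120 = 1 for the blank.
The known cells in row 7 total 103, leaving 121 − 103 = 18 for the blank.
The known cells in row 6 total 96, leaving 121 − 96 = 25 for the blank.
The known cells in column 1 total 122, leaving 121 − 122 = -1 for the blank.
The known cells in row 4 total 113, leaving 121 − 113 = 8 for the blank.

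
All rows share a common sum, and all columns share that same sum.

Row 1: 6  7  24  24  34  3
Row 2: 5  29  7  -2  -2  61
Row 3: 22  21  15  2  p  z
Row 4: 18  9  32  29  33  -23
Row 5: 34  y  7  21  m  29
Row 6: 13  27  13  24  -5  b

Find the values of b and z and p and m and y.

Rows 1 and 2 both sum to 98, so that's the common total.
Row 6 has 13 + 27 + 13 + 24 − 5 = 72; the blank must be 98 − 72 = 26.
Column 6 has 3 + 61 − 23 + 29 + 26 = 96; the blank must be 98 − 96 = 2.
Row 3 has 22 + 21 + 15 + 2 + 2 = 62; the blank must be 98 − 62 = 36.
Column 5 has 34 − 2 + 36 + 33 − 5 = 96; the blank must be 98 − 96 = 2.
Row 5 has 34 + 7 + 21 + 2 + 29 = 93; the blank must be 98 − 93 = 5.

b = 26, z = 2, p = 36, m = 2, y = 5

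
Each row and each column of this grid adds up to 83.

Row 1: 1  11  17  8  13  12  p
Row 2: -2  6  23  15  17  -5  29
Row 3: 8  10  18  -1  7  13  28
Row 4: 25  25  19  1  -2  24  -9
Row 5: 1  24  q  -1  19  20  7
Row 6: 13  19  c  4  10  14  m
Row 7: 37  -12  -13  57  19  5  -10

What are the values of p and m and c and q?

p = 21, m = 17, c = 6, q = 13

Row 5: 1 + 24 − 1 + 19 + 20 + 7 = 70, so its missing entry is 83 − 70 = 13.
Column 3: 17 + 23 + 18 + 19 + 13 − 13 = 77, so its missing entry is 83 − 77 = 6.
Row 6: 13 + 19 + 6 + 4 + 10 + 14 = 66, so its missing entry is 83 − 66 = 17.
Row 1: 1 + 11 + 17 + 8 + 13 + 12 = 62, so its missing entry is 83 − 62 = 21.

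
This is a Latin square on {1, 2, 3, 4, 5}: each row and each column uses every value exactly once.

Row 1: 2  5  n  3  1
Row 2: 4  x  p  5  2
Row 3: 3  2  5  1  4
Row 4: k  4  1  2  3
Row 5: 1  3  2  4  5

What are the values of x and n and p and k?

x = 1, n = 4, p = 3, k = 5

For row 1, column 3: row 1 already has {1, 2, 3, 5}; that leaves 4.
Cell (2,2): column 2 already has {2, 3, 4, 5} → 1.
Cell (2,3): row 2 already has {1, 2, 4, 5} → 3.
For row 4, column 1: row 4 already has {1, 2, 3, 4}; that leaves 5.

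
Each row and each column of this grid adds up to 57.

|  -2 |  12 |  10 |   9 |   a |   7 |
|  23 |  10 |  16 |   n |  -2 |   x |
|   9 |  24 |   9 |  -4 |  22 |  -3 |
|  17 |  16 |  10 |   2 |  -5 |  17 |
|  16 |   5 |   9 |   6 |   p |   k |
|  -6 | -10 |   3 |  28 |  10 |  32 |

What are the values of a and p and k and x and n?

a = 21, p = 11, k = 10, x = -6, n = 16

Row 1 has -2 + 12 + 10 + 9 + 7 = 36; the blank must be 57 − 36 = 21.
Column 5 has 21 − 2 + 22 − 5 + 10 = 46; the blank must be 57 − 46 = 11.
Row 5 has 16 + 5 + 9 + 6 + 11 = 47; the blank must be 57 − 47 = 10.
Column 6 has 7 − 3 + 17 + 10 + 32 = 63; the blank must be 57 − 63 = -6.
Row 2 has 23 + 10 + 16 − 2 − 6 = 41; the blank must be 57 − 41 = 16.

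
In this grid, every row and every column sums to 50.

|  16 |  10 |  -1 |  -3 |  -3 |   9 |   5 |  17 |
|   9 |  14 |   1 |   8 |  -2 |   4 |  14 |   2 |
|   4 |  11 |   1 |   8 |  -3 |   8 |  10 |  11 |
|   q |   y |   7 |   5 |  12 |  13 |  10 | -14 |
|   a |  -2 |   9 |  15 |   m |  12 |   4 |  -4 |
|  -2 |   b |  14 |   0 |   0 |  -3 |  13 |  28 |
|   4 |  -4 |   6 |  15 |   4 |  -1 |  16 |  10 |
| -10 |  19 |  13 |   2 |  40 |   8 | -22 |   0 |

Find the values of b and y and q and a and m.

The known cells in column 5 total 48, leaving 50 − 48 = 2 for the blank.
The known cells in row 5 total 36, leaving 50 − 36 = 14 for the blank.
The known cells in row 6 total 50, leaving 50 − 50 = 0 for the blank.
The known cells in column 2 total 48, leaving 50 − 48 = 2 for the blank.
The known cells in row 4 total 35, leaving 50 − 35 = 15 for the blank.

b = 0, y = 2, q = 15, a = 14, m = 2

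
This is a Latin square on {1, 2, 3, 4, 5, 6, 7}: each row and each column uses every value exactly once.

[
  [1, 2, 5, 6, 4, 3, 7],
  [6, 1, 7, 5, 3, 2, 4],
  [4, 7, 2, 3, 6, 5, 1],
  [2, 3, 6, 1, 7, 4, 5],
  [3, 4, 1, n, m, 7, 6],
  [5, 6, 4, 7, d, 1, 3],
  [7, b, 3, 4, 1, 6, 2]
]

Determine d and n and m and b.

d = 2, n = 2, m = 5, b = 5

For row 7, column 2: row 7 already has {1, 2, 3, 4, 6, 7}; that leaves 5.
For row 6, column 5: row 6 already has {1, 3, 4, 5, 6, 7}; that leaves 2.
Cell (5,5): column 5 already has {1, 2, 3, 4, 6, 7} → 5.
Cell (5,4): row 5 already has {1, 3, 4, 5, 6, 7} → 2.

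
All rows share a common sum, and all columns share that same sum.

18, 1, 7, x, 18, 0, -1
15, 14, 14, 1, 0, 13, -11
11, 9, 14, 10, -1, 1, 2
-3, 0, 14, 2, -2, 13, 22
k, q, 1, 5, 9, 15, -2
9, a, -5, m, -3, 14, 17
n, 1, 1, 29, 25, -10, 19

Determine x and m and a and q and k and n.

x = 3, m = -4, a = 18, q = 3, k = 15, n = -19

Rows 2 and 3 both sum to 46, so that's the common total.
Row 1: 18 + 1 + 7 + 18 + 0 − 1 = 43, so its missing entry is 46 − 43 = 3.
Row 7: 1 + 1 + 29 + 25 − 10 + 19 = 65, so its missing entry is 46 − 65 = -19.
Column 1: 18 + 15 + 11 − 3 + 9 − 19 = 31, so its missing entry is 46 − 31 = 15.
Column 4: 3 + 1 + 10 + 2 + 5 + 29 = 50, so its missing entry is 46 − 50 = -4.
Row 6: 9 − 5 − 4 − 3 + 14 + 17 = 28, so its missing entry is 46 − 28 = 18.
Row 5: 15 + 1 + 5 + 9 + 15 − 2 = 43, so its missing entry is 46 − 43 = 3.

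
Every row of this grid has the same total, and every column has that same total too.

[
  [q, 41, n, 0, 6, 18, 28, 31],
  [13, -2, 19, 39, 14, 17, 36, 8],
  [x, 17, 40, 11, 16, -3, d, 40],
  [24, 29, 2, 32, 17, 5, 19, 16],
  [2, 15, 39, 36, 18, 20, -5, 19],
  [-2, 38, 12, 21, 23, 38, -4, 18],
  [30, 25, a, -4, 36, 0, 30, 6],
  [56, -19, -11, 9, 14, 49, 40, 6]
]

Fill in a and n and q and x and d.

Rows 2 and 4 both sum to 144, so that's the common total.
The known cells in row 7 total 123, leaving 144 − 123 = 21 for the blank.
The known cells in column 3 total 122, leaving 144 − 122 = 22 for the blank.
The known cells in row 1 total 146, leaving 144 − 146 = -2 for the blank.
The known cells in column 1 total 121, leaving 144 − 121 = 23 for the blank.
The known cells in row 3 total 144, leaving 144 − 144 = 0 for the blank.

a = 21, n = 22, q = -2, x = 23, d = 0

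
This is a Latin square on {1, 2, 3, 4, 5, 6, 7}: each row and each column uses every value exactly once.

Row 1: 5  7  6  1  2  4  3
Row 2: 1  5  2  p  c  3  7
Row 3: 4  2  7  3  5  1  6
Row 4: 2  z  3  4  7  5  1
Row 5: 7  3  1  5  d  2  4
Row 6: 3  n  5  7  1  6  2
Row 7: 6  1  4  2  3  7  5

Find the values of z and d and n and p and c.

z = 6, d = 6, n = 4, p = 6, c = 4

At (row 5, col 5): row 5 already has {1, 2, 3, 4, 5, 7}, so the value is 6.
For row 4, column 2: row 4 already has {1, 2, 3, 4, 5, 7}; that leaves 6.
At (row 6, col 2): row 6 already has {1, 2, 3, 5, 6, 7}, so the value is 4.
For row 2, column 5: column 5 already has {1, 2, 3, 5, 6, 7}; that leaves 4.
Cell (2,4): row 2 already has {1, 2, 3, 4, 5, 7} → 6.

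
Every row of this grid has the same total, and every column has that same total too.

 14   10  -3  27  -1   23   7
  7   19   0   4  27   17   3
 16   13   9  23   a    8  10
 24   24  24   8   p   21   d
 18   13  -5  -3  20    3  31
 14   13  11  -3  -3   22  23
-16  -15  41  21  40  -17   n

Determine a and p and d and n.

a = -2, p = -4, d = -20, n = 23

Rows 1 and 2 both sum to 77, so that's the common total.
Row 7 has -16 − 15 + 41 + 21 + 40 − 17 = 54; the blank must be 77 − 54 = 23.
Row 3 has 16 + 13 + 9 + 23 + 8 + 10 = 79; the blank must be 77 − 79 = -2.
Column 5 has -1 + 27 − 2 + 20 − 3 + 40 = 81; the blank must be 77 − 81 = -4.
Row 4 has 24 + 24 + 24 + 8 − 4 + 21 = 97; the blank must be 77 − 97 = -20.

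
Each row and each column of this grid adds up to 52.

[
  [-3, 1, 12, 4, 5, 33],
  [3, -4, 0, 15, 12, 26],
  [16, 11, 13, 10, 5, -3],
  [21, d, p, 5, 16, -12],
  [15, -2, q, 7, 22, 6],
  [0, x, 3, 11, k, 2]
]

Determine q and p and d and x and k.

The known cells in column 5 total 60, leaving 52 − 60 = -8 for the blank.
The known cells in row 6 total 8, leaving 52 − 8 = 44 for the blank.
The known cells in column 2 total 50, leaving 52 − 50 = 2 for the blank.
The known cells in row 5 total 48, leaving 52 − 48 = 4 for the blank.
The known cells in row 4 total 32, leaving 52 − 32 = 20 for the blank.

q = 4, p = 20, d = 2, x = 44, k = -8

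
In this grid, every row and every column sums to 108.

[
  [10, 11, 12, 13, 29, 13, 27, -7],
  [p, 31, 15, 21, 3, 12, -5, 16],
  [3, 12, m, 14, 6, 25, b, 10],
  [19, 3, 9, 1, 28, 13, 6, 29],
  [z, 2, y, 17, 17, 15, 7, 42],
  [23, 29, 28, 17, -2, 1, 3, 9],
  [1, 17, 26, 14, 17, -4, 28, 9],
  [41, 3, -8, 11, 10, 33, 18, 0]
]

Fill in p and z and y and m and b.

p = 15, z = -4, y = 12, m = 14, b = 24

Column 7 has 27 − 5 + 6 + 7 + 3 + 28 + 18 = 84; the blank must be 108 − 84 = 24.
Row 3 has 3 + 12 + 14 + 6 + 25 + 24 + 10 = 94; the blank must be 108 − 94 = 14.
Column 3 has 12 + 15 + 14 + 9 + 28 + 26 − 8 = 96; the blank must be 108 − 96 = 12.
Row 5 has 2 + 12 + 17 + 17 + 15 + 7 + 42 = 112; the blank must be 108 − 112 = -4.
Row 2 has 31 + 15 + 21 + 3 + 12 − 5 + 16 = 93; the blank must be 108 − 93 = 15.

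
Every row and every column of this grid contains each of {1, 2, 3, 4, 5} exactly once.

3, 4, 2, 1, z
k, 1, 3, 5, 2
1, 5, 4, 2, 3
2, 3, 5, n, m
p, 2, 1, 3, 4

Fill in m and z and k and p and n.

For row 5, column 1: row 5 already has {1, 2, 3, 4}; that leaves 5.
At (row 1, col 5): row 1 already has {1, 2, 3, 4}, so the value is 5.
Cell (4,5): column 5 already has {2, 3, 4, 5} → 1.
Cell (4,4): row 4 already has {1, 2, 3, 5} → 4.
At (row 2, col 1): row 2 already has {1, 2, 3, 5}, so the value is 4.

m = 1, z = 5, k = 4, p = 5, n = 4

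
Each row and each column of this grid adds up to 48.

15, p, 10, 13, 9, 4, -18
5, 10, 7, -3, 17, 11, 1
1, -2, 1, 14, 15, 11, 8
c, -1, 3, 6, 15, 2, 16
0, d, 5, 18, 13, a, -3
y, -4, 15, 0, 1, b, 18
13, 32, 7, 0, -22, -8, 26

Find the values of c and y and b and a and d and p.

c = 7, y = 7, b = 11, a = 17, d = -2, p = 15

Row 1: 15 + 10 + 13 + 9 + 4 − 18 = 33, so its missing entry is 48 − 33 = 15.
Row 4: -1 + 3 + 6 + 15 + 2 + 16 = 41, so its missing entry is 48 − 41 = 7.
Column 1: 15 + 5 + 1 + 7 + 0 + 13 = 41, so its missing entry is 48 − 41 = 7.
Row 6: 7 − 4 + 15 + 0 + 1 + 18 = 37, so its missing entry is 48 − 37 = 11.
Column 6: 4 + 11 + 11 + 2 + 11 − 8 = 31, so its missing entry is 48 − 31 = 17.
Row 5: 0 + 5 + 18 + 13 + 17 − 3 = 50, so its missing entry is 48 − 50 = -2.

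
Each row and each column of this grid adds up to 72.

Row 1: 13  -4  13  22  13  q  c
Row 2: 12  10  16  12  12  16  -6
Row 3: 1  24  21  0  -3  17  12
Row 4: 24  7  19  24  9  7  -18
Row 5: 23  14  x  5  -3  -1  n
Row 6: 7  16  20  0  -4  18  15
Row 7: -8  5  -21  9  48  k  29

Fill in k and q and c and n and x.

Row 7: -8 + 5 − 21 + 9 + 48 + 29 = 62, so its missing entry is 72 − 62 = 10.
Column 3: 13 + 16 + 21 + 19 + 20 − 21 = 68, so its missing entry is 72 − 68 = 4.
Row 5: 23 + 14 + 4 + 5 − 3 − 1 = 42, so its missing entry is 72 − 42 = 30.
Column 7: -6 + 12 − 18 + 30 + 15 + 29 = 62, so its missing entry is 72 − 62 = 10.
Row 1: 13 − 4 + 13 + 22 + 13 + 10 = 67, so its missing entry is 72 − 67 = 5.

k = 10, q = 5, c = 10, n = 30, x = 4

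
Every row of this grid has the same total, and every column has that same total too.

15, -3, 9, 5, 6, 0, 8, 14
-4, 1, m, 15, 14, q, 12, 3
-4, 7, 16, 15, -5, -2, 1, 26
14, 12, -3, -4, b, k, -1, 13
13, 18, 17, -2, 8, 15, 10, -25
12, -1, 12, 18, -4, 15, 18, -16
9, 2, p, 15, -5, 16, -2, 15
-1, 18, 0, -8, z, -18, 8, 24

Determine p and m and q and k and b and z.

Rows 1 and 3 both sum to 54, so that's the common total.
Row 8: -1 + 18 + 0 − 8 − 18 + 8 + 24 = 23, so its missing entry is 54 − 23 = 31.
Row 7: 9 + 2 + 15 − 5 + 16 − 2 + 15 = 50, so its missing entry is 54 − 50 = 4.
Column 3: 9 + 16 − 3 + 17 + 12 + 4 + 0 = 55, so its missing entry is 54 − 55 = -1.
Column 5: 6 + 14 − 5 + 8 − 4 − 5 + 31 = 45, so its missing entry is 54 − 45 = 9.
Row 2: -4 + 1 − 1 + 15 + 14 + 12 + 3 = 40, so its missing entry is 54 − 40 = 14.
Row 4: 14 + 12 − 3 − 4 + 9 − 1 + 13 = 40, so its missing entry is 54 − 40 = 14.

p = 4, m = -1, q = 14, k = 14, b = 9, z = 31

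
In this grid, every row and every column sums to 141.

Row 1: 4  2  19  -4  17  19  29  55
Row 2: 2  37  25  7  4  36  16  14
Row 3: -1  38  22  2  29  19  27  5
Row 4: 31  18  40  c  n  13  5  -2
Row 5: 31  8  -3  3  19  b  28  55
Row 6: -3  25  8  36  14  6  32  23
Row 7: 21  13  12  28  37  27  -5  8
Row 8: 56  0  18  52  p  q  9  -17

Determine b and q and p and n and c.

Row 5: 31 + 8 − 3 + 3 + 19 + 28 + 55 = 141, so its missing entry is 141 − 141 = 0.
Column 4: -4 + 7 + 2 + 3 + 36 + 28 + 52 = 124, so its missing entry is 141 − 124 = 17.
Row 4: 31 + 18 + 40 + 17 + 13 + 5 − 2 = 122, so its missing entry is 141 − 122 = 19.
Column 5: 17 + 4 + 29 + 19 + 19 + 14 + 37 = 139, so its missing entry is 141 − 139 = 2.
Row 8: 56 + 0 + 18 + 52 + 2 + 9 − 17 = 120, so its missing entry is 141 − 120 = 21.

b = 0, q = 21, p = 2, n = 19, c = 17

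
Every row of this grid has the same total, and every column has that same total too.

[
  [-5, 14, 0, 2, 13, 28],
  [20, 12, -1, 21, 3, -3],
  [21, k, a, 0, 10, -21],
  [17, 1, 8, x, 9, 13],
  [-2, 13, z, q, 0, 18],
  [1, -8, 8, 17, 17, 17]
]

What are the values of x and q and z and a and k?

x = 4, q = 8, z = 15, a = 22, k = 20

Rows 1 and 2 both sum to 52, so that's the common total.
The known cells in column 2 total 32, leaving 52 − 32 = 20 for the blank.
The known cells in row 4 total 48, leaving 52 − 48 = 4 for the blank.
The known cells in column 4 total 44, leaving 52 − 44 = 8 for the blank.
The known cells in row 5 total 37, leaving 52 − 37 = 15 for the blank.
The known cells in row 3 total 30, leaving 52 − 30 = 22 for the blank.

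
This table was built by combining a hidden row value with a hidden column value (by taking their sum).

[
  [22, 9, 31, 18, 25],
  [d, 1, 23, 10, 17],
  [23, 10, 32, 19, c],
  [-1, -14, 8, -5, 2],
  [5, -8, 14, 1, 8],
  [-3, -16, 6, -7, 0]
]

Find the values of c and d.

The difference between any two rows is the same in every column — this is an addition table with the headers hidden.
Row 3 minus row 1 is 32 − 31 = 1, so its entry in column 5 is 25 + 1 = 26.
Row 2 minus row 1 is 23 − 31 = -8, so its entry in column 1 is 22 + (-8) = 14.

c = 26, d = 14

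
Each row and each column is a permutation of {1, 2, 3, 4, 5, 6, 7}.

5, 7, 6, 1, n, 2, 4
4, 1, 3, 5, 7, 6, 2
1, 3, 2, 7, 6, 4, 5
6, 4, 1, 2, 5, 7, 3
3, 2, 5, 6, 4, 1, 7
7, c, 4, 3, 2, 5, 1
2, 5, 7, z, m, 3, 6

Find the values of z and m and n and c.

z = 4, m = 1, n = 3, c = 6

At (row 6, col 2): row 6 already has {1, 2, 3, 4, 5, 7}, so the value is 6.
At (row 7, col 4): column 4 already has {1, 2, 3, 5, 6, 7}, so the value is 4.
At (row 1, col 5): row 1 already has {1, 2, 4, 5, 6, 7}, so the value is 3.
For row 7, column 5: row 7 already has {2, 3, 4, 5, 6, 7}; that leaves 1.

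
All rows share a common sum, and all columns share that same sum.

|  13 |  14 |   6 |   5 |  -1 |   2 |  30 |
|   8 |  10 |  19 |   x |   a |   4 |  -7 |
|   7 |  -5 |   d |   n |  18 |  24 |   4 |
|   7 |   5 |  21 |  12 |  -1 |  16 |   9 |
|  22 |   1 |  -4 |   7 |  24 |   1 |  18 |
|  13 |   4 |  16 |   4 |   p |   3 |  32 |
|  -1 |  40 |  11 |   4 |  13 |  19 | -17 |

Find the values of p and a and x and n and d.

p = -3, a = 19, x = 16, n = 21, d = 0

Rows 1 and 4 both sum to 69, so that's the common total.
The known cells in row 6 total 72, leaving 69 − 72 = -3 for the blank.
The known cells in column 5 total 50, leaving 69 − 50 = 19 for the blank.
The known cells in column 3 total 69, leaving 69 − 69 = 0 for the blank.
The known cells in row 3 total 48, leaving 69 − 48 = 21 for the blank.
The known cells in row 2 total 53, leaving 69 − 53 = 16 for the blank.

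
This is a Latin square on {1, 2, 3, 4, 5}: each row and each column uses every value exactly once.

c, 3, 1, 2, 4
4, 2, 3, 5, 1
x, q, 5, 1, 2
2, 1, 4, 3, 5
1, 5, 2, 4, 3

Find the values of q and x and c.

Cell (3,2): column 2 already has {1, 2, 3, 5} → 4.
At (row 3, col 1): row 3 already has {1, 2, 4, 5}, so the value is 3.
Cell (1,1): row 1 already has {1, 2, 3, 4} → 5.

q = 4, x = 3, c = 5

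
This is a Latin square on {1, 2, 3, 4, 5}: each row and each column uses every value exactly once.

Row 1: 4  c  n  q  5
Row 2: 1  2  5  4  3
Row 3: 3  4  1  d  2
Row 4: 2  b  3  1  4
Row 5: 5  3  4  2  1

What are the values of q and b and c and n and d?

q = 3, b = 5, c = 1, n = 2, d = 5

For row 4, column 2: row 4 already has {1, 2, 3, 4}; that leaves 5.
At (row 1, col 2): column 2 already has {2, 3, 4, 5}, so the value is 1.
For row 3, column 4: row 3 already has {1, 2, 3, 4}; that leaves 5.
For row 1, column 4: column 4 already has {1, 2, 4, 5}; that leaves 3.
Cell (1,3): row 1 already has {1, 3, 4, 5} → 2.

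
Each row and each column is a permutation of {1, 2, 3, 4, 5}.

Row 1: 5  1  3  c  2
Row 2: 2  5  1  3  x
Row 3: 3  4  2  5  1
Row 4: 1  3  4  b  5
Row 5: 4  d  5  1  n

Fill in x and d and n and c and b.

x = 4, d = 2, n = 3, c = 4, b = 2

At (row 1, col 4): row 1 already has {1, 2, 3, 5}, so the value is 4.
For row 2, column 5: row 2 already has {1, 2, 3, 5}; that leaves 4.
Cell (5,5): column 5 already has {1, 2, 4, 5} → 3.
Cell (4,4): row 4 already has {1, 3, 4, 5} → 2.
At (row 5, col 2): row 5 already has {1, 3, 4, 5}, so the value is 2.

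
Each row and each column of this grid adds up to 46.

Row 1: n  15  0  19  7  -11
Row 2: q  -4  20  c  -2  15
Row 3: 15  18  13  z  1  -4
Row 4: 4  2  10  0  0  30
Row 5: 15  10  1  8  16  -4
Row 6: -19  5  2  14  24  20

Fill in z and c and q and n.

Row 3: 15 + 18 + 13 + 1 − 4 = 43, so its missing entry is 46 − 43 = 3.
Column 4: 19 + 3 + 0 + 8 + 14 = 44, so its missing entry is 46 − 44 = 2.
Row 2: -4 + 20 + 2 − 2 + 15 = 31, so its missing entry is 46 − 31 = 15.
Row 1: 15 + 0 + 19 + 7 − 11 = 30, so its missing entry is 46 − 30 = 16.

z = 3, c = 2, q = 15, n = 16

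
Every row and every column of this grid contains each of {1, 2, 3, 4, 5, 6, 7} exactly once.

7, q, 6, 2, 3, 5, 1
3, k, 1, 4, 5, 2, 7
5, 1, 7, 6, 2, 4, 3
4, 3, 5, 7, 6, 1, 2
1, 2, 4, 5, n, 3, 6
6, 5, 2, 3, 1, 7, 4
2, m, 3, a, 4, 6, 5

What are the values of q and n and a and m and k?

q = 4, n = 7, a = 1, m = 7, k = 6

Cell (1,2): row 1 already has {1, 2, 3, 5, 6, 7} → 4.
At (row 5, col 5): row 5 already has {1, 2, 3, 4, 5, 6}, so the value is 7.
For row 2, column 2: row 2 already has {1, 2, 3, 4, 5, 7}; that leaves 6.
At (row 7, col 2): column 2 already has {1, 2, 3, 4, 5, 6}, so the value is 7.
Cell (7,4): row 7 already has {2, 3, 4, 5, 6, 7} → 1.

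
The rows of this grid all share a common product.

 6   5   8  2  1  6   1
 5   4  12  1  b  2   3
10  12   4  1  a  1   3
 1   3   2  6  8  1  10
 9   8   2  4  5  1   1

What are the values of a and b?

Rows 4 and 5 each multiply to 2880, so every row has product 2880.
Row 3: 10×12×4×1×1×3 = 1440, so the missing entry is 2880 ÷ 1440 = 2.
Row 2: 5×4×12×1×2×3 = 1440, so the missing entry is 2880 ÷ 1440 = 2.

a = 2, b = 2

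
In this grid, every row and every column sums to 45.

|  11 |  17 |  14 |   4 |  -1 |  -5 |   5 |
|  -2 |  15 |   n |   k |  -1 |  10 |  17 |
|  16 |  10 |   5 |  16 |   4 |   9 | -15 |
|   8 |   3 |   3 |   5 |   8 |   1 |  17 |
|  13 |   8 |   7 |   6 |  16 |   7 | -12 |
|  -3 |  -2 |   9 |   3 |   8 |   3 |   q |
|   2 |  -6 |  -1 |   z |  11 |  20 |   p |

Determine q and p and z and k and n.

q = 27, p = 6, z = 13, k = -2, n = 8

Column 3 has 14 + 5 + 3 + 7 + 9 − 1 = 37; the blank must be 45 − 37 = 8.
Row 6 has -3 − 2 + 9 + 3 + 8 + 3 = 18; the blank must be 45 − 18 = 27.
Column 7 has 5 + 17 − 15 + 17 − 12 + 27 = 39; the blank must be 45 − 39 = 6.
Row 7 has 2 − 6 − 1 + 11 + 20 + 6 = 32; the blank must be 45 − 32 = 13.
Row 2 has -2 + 15 + 8 − 1 + 10 + 17 = 47; the blank must be 45 − 47 = -2.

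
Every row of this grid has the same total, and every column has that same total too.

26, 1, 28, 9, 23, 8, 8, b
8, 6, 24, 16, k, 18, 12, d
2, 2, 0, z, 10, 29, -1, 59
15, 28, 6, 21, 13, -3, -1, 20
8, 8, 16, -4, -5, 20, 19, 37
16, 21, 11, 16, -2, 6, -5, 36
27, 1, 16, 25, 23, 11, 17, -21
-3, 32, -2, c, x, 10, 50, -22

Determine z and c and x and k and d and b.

z = -2, c = 18, x = 16, k = 21, d = -6, b = -4

Rows 4 and 5 both sum to 99, so that's the common total.
The known cells in row 1 total 103, leaving 99 − 103 = -4 for the blank.
The known cells in row 3 total 101, leaving 99 − 101 = -2 for the blank.
The known cells in column 4 total 81, leaving 99 − 81 = 18 for the blank.
The known cells in row 8 total 83, leaving 99 − 83 = 16 for the blank.
The known cells in column 5 total 78, leaving 99 − 78 = 21 for the blank.
The known cells in row 2 total 105, leaving 99 − 105 = -6 for the blank.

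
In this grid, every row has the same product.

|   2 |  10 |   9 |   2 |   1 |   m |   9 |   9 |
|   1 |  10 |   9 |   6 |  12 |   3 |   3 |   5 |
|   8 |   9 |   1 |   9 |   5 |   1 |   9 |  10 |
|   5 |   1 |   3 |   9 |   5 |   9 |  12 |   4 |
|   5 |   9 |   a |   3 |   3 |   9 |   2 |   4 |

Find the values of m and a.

m = 10, a = 10

Rows 2 and 3 each multiply to 291600, so every row has product 291600.
Row 1: 2×10×9×2×1×9×9 = 29160, so the missing entry is 291600 ÷ 29160 = 10.
Row 5: 5×9×3×3×9×2×4 = 29160, so the missing entry is 291600 ÷ 29160 = 10.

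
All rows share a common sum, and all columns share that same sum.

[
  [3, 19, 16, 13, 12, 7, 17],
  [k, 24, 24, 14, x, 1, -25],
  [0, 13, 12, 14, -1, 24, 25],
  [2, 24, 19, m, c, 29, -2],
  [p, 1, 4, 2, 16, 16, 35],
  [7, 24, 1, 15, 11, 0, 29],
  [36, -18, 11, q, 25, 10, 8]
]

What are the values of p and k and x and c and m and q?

p = 13, k = 26, x = 23, c = 1, m = 14, q = 15

Rows 1 and 3 both sum to 87, so that's the common total.
Row 5: 1 + 4 + 2 + 16 + 16 + 35 = 74, so its missing entry is 87 − 74 = 13.
Column 1: 3 + 0 + 2 + 13 + 7 + 36 = 61, so its missing entry is 87 − 61 = 26.
Row 2: 26 + 24 + 24 + 14 + 1 − 25 = 64, so its missing entry is 87 − 64 = 23.
Column 5: 12 + 23 − 1 + 16 + 11 + 25 = 86, so its missing entry is 87 − 86 = 1.
Row 4: 2 + 24 + 19 + 1 + 29 − 2 = 73, so its missing entry is 87 − 73 = 14.
Row 7: 36 − 18 + 11 + 25 + 10 + 8 = 72, so its missing entry is 87 − 72 = 15.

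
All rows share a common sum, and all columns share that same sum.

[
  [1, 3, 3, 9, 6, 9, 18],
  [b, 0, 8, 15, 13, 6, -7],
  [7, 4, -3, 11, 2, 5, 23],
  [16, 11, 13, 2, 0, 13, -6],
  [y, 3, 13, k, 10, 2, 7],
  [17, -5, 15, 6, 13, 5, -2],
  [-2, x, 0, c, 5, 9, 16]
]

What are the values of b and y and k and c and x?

Rows 1 and 3 both sum to 49, so that's the common total.
The known cells in column 2 total 16, leaving 49 − 16 = 33 for the blank.
The known cells in row 2 total 35, leaving 49 − 35 = 14 for the blank.
The known cells in column 1 total 53, leaving 49 − 53 = -4 for the blank.
The known cells in row 5 total 31, leaving 49 − 31 = 18 for the blank.
The known cells in row 7 total 61, leaving 49 − 61 = -12 for the blank.

b = 14, y = -4, k = 18, c = -12, x = 33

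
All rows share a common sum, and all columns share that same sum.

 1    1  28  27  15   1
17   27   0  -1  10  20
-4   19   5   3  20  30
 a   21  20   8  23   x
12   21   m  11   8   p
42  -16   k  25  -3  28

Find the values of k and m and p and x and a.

Rows 1 and 2 both sum to 73, so that's the common total.
The known cells in column 1 total 68, leaving 73 − 68 = 5 for the blank.
The known cells in row 4 total 77, leaving 73 − 77 = -4 for the blank.
The known cells in column 6 total 75, leaving 73 − 75 = -2 for the blank.
The known cells in row 5 total 50, leaving 73 − 50 = 23 for the blank.
The known cells in row 6 total 76, leaving 73 − 76 = -3 for the blank.

k = -3, m = 23, p = -2, x = -4, a = 5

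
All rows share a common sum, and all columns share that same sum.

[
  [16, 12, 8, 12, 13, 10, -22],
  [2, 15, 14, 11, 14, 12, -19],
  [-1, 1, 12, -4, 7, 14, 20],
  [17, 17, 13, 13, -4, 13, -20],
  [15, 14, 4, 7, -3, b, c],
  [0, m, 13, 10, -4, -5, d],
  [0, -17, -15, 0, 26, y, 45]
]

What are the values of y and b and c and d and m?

Rows 1 and 2 both sum to 49, so that's the common total.
Row 7 has 0 − 17 − 15 + 0 + 26 + 45 = 39; the blank must be 49 − 39 = 10.
Column 2 has 12 + 15 + 1 + 17 + 14 − 17 = 42; the blank must be 49 − 42 = 7.
Column 6 has 10 + 12 + 14 + 13 − 5 + 10 = 54; the blank must be 49 − 54 = -5.
Row 5 has 15 + 14 + 4 + 7 − 3 − 5 = 32; the blank must be 49 − 32 = 17.
Row 6 has 0 + 7 + 13 + 10 − 4 − 5 = 21; the blank must be 49 − 21 = 28.

y = 10, b = -5, c = 17, d = 28, m = 7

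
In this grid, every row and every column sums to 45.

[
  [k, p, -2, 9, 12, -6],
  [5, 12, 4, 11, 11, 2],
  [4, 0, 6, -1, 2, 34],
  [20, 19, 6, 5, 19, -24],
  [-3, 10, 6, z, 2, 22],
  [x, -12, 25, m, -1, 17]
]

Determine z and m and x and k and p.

z = 8, m = 13, x = 3, k = 16, p = 16

Column 2 has 12 + 0 + 19 + 10 − 12 = 29; the blank must be 45 − 29 = 16.
Row 1 has 16 − 2 + 9 + 12 − 6 = 29; the blank must be 45 − 29 = 16.
Row 5 has -3 + 10 + 6 + 2 + 22 = 37; the blank must be 45 − 37 = 8.
Column 1 has 16 + 5 + 4 + 20 − 3 = 42; the blank must be 45 − 42 = 3.
Row 6 has 3 − 12 + 25 − 1 + 17 = 32; the blank must be 45 − 32 = 13.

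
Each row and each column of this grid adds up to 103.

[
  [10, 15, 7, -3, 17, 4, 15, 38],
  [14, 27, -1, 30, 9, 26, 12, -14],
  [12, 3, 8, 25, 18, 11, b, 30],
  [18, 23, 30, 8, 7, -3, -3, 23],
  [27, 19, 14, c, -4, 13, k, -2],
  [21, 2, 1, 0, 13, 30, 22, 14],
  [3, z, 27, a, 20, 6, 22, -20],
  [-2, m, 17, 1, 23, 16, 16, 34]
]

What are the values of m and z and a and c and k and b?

m = -2, z = 16, a = 29, c = 13, k = 23, b = -4

The known cells in row 8 total 105, leaving 103 − 105 = -2 for the blank.
The known cells in column 2 total 87, leaving 103 − 87 = 16 for the blank.
The known cells in row 3 total 107, leaving 103 − 107 = -4 for the blank.
The known cells in column 7 total 80, leaving 103 − 80 = 23 for the blank.
The known cells in row 5 total 90, leaving 103 − 90 = 13 for the blank.
The known cells in row 7 total 74, leaving 103 − 74 = 29 for the blank.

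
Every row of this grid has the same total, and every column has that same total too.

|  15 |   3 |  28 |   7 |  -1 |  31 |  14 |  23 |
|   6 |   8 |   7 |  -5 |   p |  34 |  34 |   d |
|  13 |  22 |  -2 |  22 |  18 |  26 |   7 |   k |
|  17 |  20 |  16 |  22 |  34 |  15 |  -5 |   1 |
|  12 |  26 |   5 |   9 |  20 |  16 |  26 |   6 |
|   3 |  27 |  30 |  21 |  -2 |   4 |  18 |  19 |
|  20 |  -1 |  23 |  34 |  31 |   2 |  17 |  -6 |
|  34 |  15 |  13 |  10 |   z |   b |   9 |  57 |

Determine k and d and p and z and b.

k = 14, d = 6, p = 30, z = -10, b = -8

Rows 1 and 4 both sum to 120, so that's the common total.
Row 3: 13 + 22 − 2 + 22 + 18 + 26 + 7 = 106, so its missing entry is 120 − 106 = 14.
Column 8: 23 + 14 + 1 + 6 + 19 − 6 + 57 = 114, so its missing entry is 120 − 114 = 6.
Row 2: 6 + 8 + 7 − 5 + 34 + 34 + 6 = 90, so its missing entry is 120 − 90 = 30.
Column 5: -1 + 30 + 18 + 34 + 20 − 2 + 31 = 130, so its missing entry is 120 − 130 = -10.
Row 8: 34 + 15 + 13 + 10 − 10 + 9 + 57 = 128, so its missing entry is 120 − 128 = -8.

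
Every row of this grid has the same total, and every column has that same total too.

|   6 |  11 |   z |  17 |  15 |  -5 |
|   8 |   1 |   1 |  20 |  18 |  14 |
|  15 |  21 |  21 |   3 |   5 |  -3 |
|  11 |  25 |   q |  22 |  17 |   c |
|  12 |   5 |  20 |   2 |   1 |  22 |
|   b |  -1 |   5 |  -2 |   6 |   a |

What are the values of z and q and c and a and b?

Rows 2 and 3 both sum to 62, so that's the common total.
The known cells in row 1 total 44, leaving 62 − 44 = 18 for the blank.
The known cells in column 1 total 52, leaving 62 − 52 = 10 for the blank.
The known cells in row 6 total 18, leaving 62 − 18 = 44 for the blank.
The known cells in column 3 total 65, leaving 62 − 65 = -3 for the blank.
The known cells in row 4 total 72, leaving 62 − 72 = -10 for the blank.

z = 18, q = -3, c = -10, a = 44, b = 10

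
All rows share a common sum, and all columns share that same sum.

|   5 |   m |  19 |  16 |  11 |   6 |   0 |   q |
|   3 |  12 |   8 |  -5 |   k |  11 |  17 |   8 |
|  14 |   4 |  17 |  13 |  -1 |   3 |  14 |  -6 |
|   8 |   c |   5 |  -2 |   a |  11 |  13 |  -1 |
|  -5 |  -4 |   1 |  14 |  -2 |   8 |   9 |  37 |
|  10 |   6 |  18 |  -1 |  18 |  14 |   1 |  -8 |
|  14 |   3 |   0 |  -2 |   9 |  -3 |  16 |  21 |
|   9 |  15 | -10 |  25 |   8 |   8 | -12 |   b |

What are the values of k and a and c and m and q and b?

k = 4, a = 11, c = 13, m = 9, q = -8, b = 15

Rows 3 and 5 both sum to 58, so that's the common total.
The known cells in row 8 total 43, leaving 58 − 43 = 15 for the blank.
The known cells in column 8 total 66, leaving 58 − 66 = -8 for the blank.
The known cells in row 1 total 49, leaving 58 − 49 = 9 for the blank.
The known cells in column 2 total 45, leaving 58 − 45 = 13 for the blank.
The known cells in row 4 total 47, leaving 58 − 47 = 11 for the blank.
The known cells in row 2 total 54, leaving 58 − 54 = 4 for the blank.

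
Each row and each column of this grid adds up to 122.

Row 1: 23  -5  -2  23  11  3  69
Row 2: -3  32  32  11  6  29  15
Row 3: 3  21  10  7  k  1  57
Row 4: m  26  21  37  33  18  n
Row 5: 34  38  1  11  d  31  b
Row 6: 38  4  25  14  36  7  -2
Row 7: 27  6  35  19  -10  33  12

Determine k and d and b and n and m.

k = 23, d = 23, b = -16, n = -13, m = 0

Row 3: 3 + 21 + 10 + 7 + 1 + 57 = 99, so its missing entry is 122 − 99 = 23.
Column 5: 11 + 6 + 23 + 33 + 36 − 10 = 99, so its missing entry is 122 − 99 = 23.
Row 5: 34 + 38 + 1 + 11 + 23 + 31 = 138, so its missing entry is 122 − 138 = -16.
Column 1: 23 − 3 + 3 + 34 + 38 + 27 = 122, so its missing entry is 122 − 122 = 0.
Row 4: 0 + 26 + 21 + 37 + 33 + 18 = 135, so its missing entry is 122 − 135 = -13.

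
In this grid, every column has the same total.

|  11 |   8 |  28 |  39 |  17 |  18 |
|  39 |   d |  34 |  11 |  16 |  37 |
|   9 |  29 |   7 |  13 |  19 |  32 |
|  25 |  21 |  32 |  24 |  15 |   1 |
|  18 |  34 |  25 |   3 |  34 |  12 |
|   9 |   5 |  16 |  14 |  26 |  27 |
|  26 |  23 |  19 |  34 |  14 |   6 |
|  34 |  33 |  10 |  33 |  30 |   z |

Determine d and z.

The complete columns each total 171.
Column 2 is missing 171 − 153 = 18 (since 8 + 29 + 21 + 34 + 5 + 23 + 33 = 153).
Column 6 is missing 171 − 133 = 38 (since 18 + 37 + 32 + 1 + 12 + 27 + 6 = 133).

d = 18, z = 38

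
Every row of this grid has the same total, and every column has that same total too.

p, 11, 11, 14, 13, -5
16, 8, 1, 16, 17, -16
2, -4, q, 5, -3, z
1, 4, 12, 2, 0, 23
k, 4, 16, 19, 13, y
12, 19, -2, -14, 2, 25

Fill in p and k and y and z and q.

Rows 2 and 4 both sum to 42, so that's the common total.
Row 1 has 11 + 11 + 14 + 13 − 5 = 44; the blank must be 42 − 44 = -2.
Column 1 has -2 + 16 + 2 + 1 + 12 = 29; the blank must be 42 − 29 = 13.
Row 5 has 13 + 4 + 16 + 19 + 13 = 65; the blank must be 42 − 65 = -23.
Column 3 has 11 + 1 + 12 + 16 − 2 = 38; the blank must be 42 − 38 = 4.
Row 3 has 2 − 4 + 4 + 5 − 3 = 4; the blank must be 42 − 4 = 38.

p = -2, k = 13, y = -23, z = 38, q = 4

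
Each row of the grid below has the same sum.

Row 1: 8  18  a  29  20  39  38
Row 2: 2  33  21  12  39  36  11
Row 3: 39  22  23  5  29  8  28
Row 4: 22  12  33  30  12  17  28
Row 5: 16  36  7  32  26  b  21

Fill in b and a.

b = 16, a = 2

Rows 3 and 4 both add up to 154, so every row sums to 154.
Row 5: 16 + 36 + 7 + 32 + 26 + 21 = 138, so the missing entry is 154 − 138 = 16.
Row 1: 8 + 18 + 29 + 20 + 39 + 38 = 152, so the missing entry is 154 − 152 = 2.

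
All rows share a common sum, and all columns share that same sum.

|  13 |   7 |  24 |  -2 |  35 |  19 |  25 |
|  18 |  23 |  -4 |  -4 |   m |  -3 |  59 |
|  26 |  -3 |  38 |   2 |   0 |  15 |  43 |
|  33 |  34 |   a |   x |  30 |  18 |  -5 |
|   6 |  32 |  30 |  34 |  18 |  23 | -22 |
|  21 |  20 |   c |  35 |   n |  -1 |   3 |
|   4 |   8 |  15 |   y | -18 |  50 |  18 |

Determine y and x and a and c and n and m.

y = 44, x = 12, a = -1, c = 19, n = 24, m = 32

Rows 1 and 3 both sum to 121, so that's the common total.
The known cells in row 2 total 89, leaving 121 − 89 = 32 for the blank.
The known cells in column 5 total 97, leaving 121 − 97 = 24 for the blank.
The known cells in row 7 total 77, leaving 121 − 77 = 44 for the blank.
The known cells in column 4 total 109, leaving 121 − 109 = 12 for the blank.
The known cells in row 4 total 122, leaving 121 − 122 = -1 for the blank.
The known cells in row 6 total 102, leaving 121 − 102 = 19 for the blank.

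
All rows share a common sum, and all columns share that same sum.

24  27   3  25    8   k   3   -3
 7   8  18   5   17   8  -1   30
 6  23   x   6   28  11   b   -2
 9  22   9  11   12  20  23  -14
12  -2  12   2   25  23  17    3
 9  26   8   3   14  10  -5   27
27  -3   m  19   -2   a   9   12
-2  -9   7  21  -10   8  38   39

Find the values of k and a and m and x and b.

Rows 2 and 4 both sum to 92, so that's the common total.
Column 7: 3 − 1 + 23 + 17 − 5 + 9 + 38 = 84, so its missing entry is 92 − 84 = 8.
Row 1: 24 + 27 + 3 + 25 + 8 + 3 − 3 = 87, so its missing entry is 92 − 87 = 5.
Column 6: 5 + 8 + 11 + 20 + 23 + 10 + 8 = 85, so its missing entry is 92 − 85 = 7.
Row 7: 27 − 3 + 19 − 2 + 7 + 9 + 12 = 69, so its missing entry is 92 − 69 = 23.
Row 3: 6 + 23 + 6 + 28 + 11 + 8 − 2 = 80, so its missing entry is 92 − 80 = 12.

k = 5, a = 7, m = 23, x = 12, b = 8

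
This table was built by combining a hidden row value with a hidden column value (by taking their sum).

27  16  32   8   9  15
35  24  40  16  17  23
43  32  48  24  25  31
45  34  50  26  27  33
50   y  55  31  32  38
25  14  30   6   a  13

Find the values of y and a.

y = 39, a = 7

The difference between any two rows is the same in every column — this is an addition table with the headers hidden.
Row 5 minus row 1 is 55 − 32 = 23, so its entry in column 2 is 16 + 23 = 39.
Row 6 minus row 1 is 30 − 32 = -2, so its entry in column 5 is 9 + (-2) = 7.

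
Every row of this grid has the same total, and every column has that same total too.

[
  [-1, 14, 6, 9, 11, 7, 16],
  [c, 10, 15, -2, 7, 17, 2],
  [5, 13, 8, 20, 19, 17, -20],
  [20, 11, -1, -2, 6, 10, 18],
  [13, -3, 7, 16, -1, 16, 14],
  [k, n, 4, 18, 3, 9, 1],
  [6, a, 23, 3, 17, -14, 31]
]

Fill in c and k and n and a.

c = 13, k = 6, n = 21, a = -4

Rows 1 and 3 both sum to 62, so that's the common total.
Row 2: 10 + 15 − 2 + 7 + 17 + 2 = 49, so its missing entry is 62 − 49 = 13.
Row 7: 6 + 23 + 3 + 17 − 14 + 31 = 66, so its missing entry is 62 − 66 = -4.
Column 1: -1 + 13 + 5 + 20 + 13 + 6 = 56, so its missing entry is 62 − 56 = 6.
Row 6: 6 + 4 + 18 + 3 + 9 + 1 = 41, so its missing entry is 62 − 41 = 21.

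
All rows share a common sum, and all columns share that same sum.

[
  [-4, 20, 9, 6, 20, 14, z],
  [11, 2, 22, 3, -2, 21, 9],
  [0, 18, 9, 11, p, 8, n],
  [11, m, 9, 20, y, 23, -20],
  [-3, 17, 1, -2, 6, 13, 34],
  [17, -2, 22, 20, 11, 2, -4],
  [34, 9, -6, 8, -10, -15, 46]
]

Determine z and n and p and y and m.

z = 1, n = 0, p = 20, y = 21, m = 2

Rows 2 and 5 both sum to 66, so that's the common total.
Column 2 has 20 + 2 + 18 + 17 − 2 + 9 = 64; the blank must be 66 − 64 = 2.
Row 4 has 11 + 2 + 9 + 20 + 23 − 20 = 45; the blank must be 66 − 45 = 21.
Column 5 has 20 − 2 + 21 + 6 + 11 − 10 = 46; the blank must be 66 − 46 = 20.
Row 1 has -4 + 20 + 9 + 6 + 20 + 14 = 65; the blank must be 66 − 65 = 1.
Row 3 has 0 + 18 + 9 + 11 + 20 + 8 = 66; the blank must be 66 − 66 = 0.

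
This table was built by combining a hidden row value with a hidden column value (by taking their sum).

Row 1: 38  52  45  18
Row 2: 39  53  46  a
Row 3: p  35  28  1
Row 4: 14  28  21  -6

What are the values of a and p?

a = 19, p = 21

The difference between any two rows is the same in every column — this is an addition table with the headers hidden.
Row 2 minus row 1 is 53 − 52 = 1, so its entry in column 4 is 18 + 1 = 19.
Row 3 minus row 1 is 35 − 52 = -17, so its entry in column 1 is 38 + (-17) = 21.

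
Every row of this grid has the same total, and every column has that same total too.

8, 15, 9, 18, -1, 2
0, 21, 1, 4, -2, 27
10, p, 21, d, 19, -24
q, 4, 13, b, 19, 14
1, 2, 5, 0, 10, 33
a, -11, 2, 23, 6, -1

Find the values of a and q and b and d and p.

a = 32, q = 0, b = 1, d = 5, p = 20

Rows 1 and 2 both sum to 51, so that's the common total.
Column 2 has 15 + 21 + 4 + 2 − 11 = 31; the blank must be 51 − 31 = 20.
Row 3 has 10 + 20 + 21 + 19 − 24 = 46; the blank must be 51 − 46 = 5.
Column 4 has 18 + 4 + 5 + 0 + 23 = 50; the blank must be 51 − 50 = 1.
Row 4 has 4 + 13 + 1 + 19 + 14 = 51; the blank must be 51 − 51 = 0.
Row 6 has -11 + 2 + 23 + 6 − 1 = 19; the blank must be 51 − 19 = 32.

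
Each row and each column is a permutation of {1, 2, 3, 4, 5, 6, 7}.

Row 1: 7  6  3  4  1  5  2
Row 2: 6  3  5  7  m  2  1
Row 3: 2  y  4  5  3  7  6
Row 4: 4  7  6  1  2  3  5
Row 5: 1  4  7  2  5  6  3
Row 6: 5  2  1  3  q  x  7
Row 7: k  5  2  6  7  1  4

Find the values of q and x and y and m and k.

q = 6, x = 4, y = 1, m = 4, k = 3

Cell (6,6): column 6 already has {1, 2, 3, 5, 6, 7} → 4.
For row 3, column 2: row 3 already has {2, 3, 4, 5, 6, 7}; that leaves 1.
At (row 6, col 5): row 6 already has {1, 2, 3, 4, 5, 7}, so the value is 6.
At (row 2, col 5): row 2 already has {1, 2, 3, 5, 6, 7}, so the value is 4.
At (row 7, col 1): row 7 already has {1, 2, 4, 5, 6, 7}, so the value is 3.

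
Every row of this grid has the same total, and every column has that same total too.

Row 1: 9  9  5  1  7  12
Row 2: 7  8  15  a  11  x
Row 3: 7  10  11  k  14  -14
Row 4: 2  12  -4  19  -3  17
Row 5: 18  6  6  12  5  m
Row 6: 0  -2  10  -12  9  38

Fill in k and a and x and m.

Rows 1 and 4 both sum to 43, so that's the common total.
The known cells in row 3 total 28, leaving 43 − 28 = 15 for the blank.
The known cells in row 5 total 47, leaving 43 − 47 = -4 for the blank.
The known cells in column 4 total 35, leaving 43 − 35 = 8 for the blank.
The known cells in row 2 total 49, leaving 43 − 49 = -6 for the blank.

k = 15, a = 8, x = -6, m = -4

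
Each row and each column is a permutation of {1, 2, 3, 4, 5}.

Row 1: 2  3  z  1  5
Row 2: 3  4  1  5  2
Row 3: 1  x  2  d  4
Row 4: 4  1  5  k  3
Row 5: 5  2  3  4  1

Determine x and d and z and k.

x = 5, d = 3, z = 4, k = 2

At (row 1, col 3): row 1 already has {1, 2, 3, 5}, so the value is 4.
Cell (4,4): row 4 already has {1, 3, 4, 5} → 2.
For row 3, column 4: column 4 already has {1, 2, 4, 5}; that leaves 3.
Cell (3,2): row 3 already has {1, 2, 3, 4} → 5.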